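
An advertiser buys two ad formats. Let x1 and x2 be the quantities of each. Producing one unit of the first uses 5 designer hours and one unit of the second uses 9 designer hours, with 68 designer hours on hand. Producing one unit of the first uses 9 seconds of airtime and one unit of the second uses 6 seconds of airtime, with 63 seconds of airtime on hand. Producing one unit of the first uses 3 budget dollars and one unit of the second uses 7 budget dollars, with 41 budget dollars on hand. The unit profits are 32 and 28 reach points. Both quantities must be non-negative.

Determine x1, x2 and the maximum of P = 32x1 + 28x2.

x1 = 13/3, x2 = 4, maximum P = 752/3

Vertices and P = 32x1 + 28x2:
  (0, 0) → P = 0
  (0, 41/7) → P = 164
  (7, 0) → P = 224
  (13/3, 4) → P = 752/3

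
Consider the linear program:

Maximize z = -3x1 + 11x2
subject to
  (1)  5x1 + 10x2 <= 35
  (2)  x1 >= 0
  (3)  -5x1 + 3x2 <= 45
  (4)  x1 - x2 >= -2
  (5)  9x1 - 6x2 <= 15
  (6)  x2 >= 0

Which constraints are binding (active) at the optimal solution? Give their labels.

Extreme points and z = -3x1 + 11x2:
  (1, 3) → z = 30
  (3, 2) → z = 13
  (0, 2) → z = 22
  (0, 0) → z = 0
  (5/3, 0) → z = -5

The maximum is at (1, 3). Substituting into each constraint, equality holds for (1) and (4); the remaining constraints have slack.

(1) and (4)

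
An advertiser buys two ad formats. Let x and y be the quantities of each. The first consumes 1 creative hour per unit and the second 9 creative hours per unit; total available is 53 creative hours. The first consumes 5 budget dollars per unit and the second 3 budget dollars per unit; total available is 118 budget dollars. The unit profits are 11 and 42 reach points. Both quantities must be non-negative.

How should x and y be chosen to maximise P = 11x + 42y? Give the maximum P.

x = 43/2, y = 7/2, maximum P = 767/2

Feasible corners and P = 11x + 42y:
  (0, 0) → P = 0
  (0, 53/9) → P = 742/3
  (118/5, 0) → P = 1298/5
  (43/2, 7/2) → P = 767/2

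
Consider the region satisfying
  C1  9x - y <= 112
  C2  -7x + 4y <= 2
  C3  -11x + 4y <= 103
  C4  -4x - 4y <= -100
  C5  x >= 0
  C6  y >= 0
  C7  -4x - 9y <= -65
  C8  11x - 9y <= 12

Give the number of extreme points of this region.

The feasible vertices (each the meet of two boundaries and inside every other half-plane) are:
  (450/29, 802/29)
  (498/35, 562/35)
  (98/11, 177/11)
  (237/20, 263/20)

4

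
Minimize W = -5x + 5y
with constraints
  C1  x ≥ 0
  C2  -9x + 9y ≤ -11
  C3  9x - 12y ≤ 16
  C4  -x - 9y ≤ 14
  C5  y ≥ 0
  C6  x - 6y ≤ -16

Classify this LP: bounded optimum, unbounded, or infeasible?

From the feasible point (14/3, 31/9), moving in the direction (12, 9) keeps every constraint satisfied while W decreases without bound.

unbounded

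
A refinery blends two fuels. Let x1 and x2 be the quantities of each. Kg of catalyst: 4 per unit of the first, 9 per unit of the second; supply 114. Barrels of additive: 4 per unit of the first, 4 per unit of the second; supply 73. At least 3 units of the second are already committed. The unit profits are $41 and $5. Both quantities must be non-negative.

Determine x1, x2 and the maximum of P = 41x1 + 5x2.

x1 = 61/4, x2 = 3, maximum P = 2561/4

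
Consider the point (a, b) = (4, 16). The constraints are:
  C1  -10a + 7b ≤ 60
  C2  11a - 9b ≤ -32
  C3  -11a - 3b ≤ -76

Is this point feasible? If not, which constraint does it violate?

Constraint C1: -10a + 7b = 72, which is not ≤ 60. All other constraints are satisfied.

not feasible — violates C1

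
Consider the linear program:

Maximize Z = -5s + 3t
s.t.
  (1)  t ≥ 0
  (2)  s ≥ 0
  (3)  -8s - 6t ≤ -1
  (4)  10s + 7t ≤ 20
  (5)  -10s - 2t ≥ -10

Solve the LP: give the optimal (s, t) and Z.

Feasible corners and Z = -5s + 3t:
  (1/8, 0) → Z = -5/8
  (1, 0) → Z = -5
  (0, 1/6) → Z = 1/2
  (0, 20/7) → Z = 60/7
  (3/5, 2) → Z = 3

The optimum lies where s = 0 and 10s + 7t = 20.
Solving simultaneously gives s = 0, t = 20/7.

s = 0, t = 20/7, maximum Z = 60/7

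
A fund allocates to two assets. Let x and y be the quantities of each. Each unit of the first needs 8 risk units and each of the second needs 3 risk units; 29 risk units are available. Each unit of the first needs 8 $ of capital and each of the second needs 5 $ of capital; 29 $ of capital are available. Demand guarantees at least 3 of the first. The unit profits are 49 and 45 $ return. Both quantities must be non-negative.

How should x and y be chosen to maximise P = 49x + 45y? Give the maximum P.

Feasible corners and P = 49x + 45y:
  (29/8, 0) → P = 1421/8
  (3, 0) → P = 147
  (3, 1) → P = 192

x = 3, y = 1, maximum P = 192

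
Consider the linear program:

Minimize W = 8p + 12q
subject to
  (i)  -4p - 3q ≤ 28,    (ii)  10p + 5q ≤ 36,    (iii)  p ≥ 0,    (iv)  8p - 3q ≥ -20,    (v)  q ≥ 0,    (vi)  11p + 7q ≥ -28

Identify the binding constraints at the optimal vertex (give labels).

Vertices and W = 8p + 12q:
  (4/35, 244/35) → W = 592/7
  (18/5, 0) → W = 144/5
  (0, 20/3) → W = 80
  (0, 0) → W = 0

The minimum is at (0, 0). Substituting into each constraint, equality holds for (iii) and (v); the remaining constraints have slack.

(iii) and (v)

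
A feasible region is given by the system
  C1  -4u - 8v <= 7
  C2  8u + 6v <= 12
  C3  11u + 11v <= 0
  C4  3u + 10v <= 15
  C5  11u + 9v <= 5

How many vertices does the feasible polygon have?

3

Of the 10 pairwise boundary intersections, those satisfying every inequality are:
  (7/4, -7/4)
  (-95/8, 81/16)
  (-15/7, 15/7)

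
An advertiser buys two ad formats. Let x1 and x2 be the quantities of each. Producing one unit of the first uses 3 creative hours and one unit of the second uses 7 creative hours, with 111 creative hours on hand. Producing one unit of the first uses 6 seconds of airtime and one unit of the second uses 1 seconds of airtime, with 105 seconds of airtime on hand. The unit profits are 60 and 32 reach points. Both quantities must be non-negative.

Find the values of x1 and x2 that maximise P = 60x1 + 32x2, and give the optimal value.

x1 = 16, x2 = 9, maximum P = 1248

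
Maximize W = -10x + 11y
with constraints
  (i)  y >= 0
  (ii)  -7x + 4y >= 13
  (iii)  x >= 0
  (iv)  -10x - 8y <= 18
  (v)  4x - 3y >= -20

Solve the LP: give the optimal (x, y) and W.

Extreme points and W = -10x + 11y:
  (0, 13/4) → W = 143/4
  (41/5, 88/5) → W = 558/5
  (0, 20/3) → W = 220/3

The optimum lies where -7x + 4y = 13 and 4x - 3y = -20.
Solving simultaneously gives x = 41/5, y = 88/5.

x = 41/5, y = 88/5, maximum W = 558/5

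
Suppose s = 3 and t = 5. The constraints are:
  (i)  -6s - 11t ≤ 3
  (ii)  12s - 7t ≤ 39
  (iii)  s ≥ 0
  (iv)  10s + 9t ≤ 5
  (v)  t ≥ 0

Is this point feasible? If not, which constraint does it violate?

Constraint (iv): 10s + 9t = 75, which is not ≤ 5. All other constraints are satisfied.

not feasible — violates (iv)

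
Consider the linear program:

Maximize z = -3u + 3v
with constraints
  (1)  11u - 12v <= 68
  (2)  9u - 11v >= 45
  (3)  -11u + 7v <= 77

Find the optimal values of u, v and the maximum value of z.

u = -581/29, v = -594/29, maximum z = -39/29

Corner points and z = -3u + 3v:
  (16, 9) → z = -21
  (-280/11, -29) → z = -117/11
  (-581/29, -594/29) → z = -39/29

The binding constraints are 9u - 11v = 45 and -11u + 7v = 77.
Solving simultaneously gives u = -581/29, v = -594/29.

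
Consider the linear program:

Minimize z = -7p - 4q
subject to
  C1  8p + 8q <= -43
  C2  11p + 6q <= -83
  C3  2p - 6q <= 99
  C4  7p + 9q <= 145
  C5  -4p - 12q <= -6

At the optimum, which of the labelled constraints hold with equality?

C1 and C2

Feasible corners and z = -7p - 4q:
  (-203/20, 191/40) → z = 1039/20
  (-1547/16, 1461/16) → z = 4985/16
  (-86/9, 199/54) → z = 1408/27
The feasible region is unbounded (it extends along (-3, 1), (-9, 7)), but z strictly increases along every unbounded feasible direction, so there is no improving ray and the minimum is attained at a vertex.

The minimum is at (-203/20, 191/40). Substituting into each constraint, equality holds for C1 and C2; the remaining constraints have slack.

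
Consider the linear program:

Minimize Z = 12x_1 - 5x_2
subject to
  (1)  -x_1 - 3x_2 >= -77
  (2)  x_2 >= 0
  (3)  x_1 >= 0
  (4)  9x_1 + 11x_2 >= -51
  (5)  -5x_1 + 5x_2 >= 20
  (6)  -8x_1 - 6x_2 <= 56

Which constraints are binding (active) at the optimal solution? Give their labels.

Vertices and Z = 12x_1 - 5x_2:
  (0, 77/3) → Z = -385/3
  (65/4, 81/4) → Z = 375/4
  (0, 4) → Z = -20

The minimum is at (0, 77/3). Substituting into each constraint, equality holds for (1) and (3); the remaining constraints have slack.

(1) and (3)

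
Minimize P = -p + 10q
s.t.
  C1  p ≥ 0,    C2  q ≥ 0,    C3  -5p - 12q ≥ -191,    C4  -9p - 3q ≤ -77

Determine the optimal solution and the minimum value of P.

p = 191/5, q = 0, minimum P = -191/5

Feasible corners and P = -p + 10q:
  (191/5, 0) → P = -191/5
  (77/9, 0) → P = -77/9
  (117/31, 1334/93) → P = 419/3

At the optimal vertex, q = 0 and -5p - 12q = -191.
Solving simultaneously gives p = 191/5, q = 0.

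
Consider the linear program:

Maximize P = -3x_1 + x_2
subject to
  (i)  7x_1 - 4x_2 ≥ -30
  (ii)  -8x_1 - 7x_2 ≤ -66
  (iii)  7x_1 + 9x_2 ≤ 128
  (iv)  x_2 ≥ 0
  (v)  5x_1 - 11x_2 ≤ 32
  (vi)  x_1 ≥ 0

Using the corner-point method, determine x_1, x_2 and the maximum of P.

x_1 = 2/3, x_2 = 26/3, maximum P = 20/3

The binding constraints are 7x_1 - 4x_2 = -30 and -8x_1 - 7x_2 = -66.
Solving simultaneously gives x_1 = 2/3, x_2 = 26/3.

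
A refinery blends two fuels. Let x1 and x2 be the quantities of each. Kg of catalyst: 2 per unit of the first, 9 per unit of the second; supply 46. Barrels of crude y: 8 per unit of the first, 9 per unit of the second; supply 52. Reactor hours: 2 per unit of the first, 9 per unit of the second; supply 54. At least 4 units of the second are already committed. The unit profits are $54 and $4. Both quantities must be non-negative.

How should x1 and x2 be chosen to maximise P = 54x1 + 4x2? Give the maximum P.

x1 = 2, x2 = 4, maximum P = 124

Feasible corners and P = 54x1 + 4x2:
  (0, 46/9) → P = 184/9
  (0, 4) → P = 16
  (1, 44/9) → P = 662/9
  (2, 4) → P = 124

At the optimal vertex, 8x1 + 9x2 = 52 and x2 = 4.
Solving simultaneously gives x1 = 2, x2 = 4.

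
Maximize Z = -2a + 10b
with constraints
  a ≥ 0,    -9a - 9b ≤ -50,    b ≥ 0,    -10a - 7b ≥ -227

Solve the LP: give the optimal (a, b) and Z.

a = 0, b = 227/7, maximum Z = 2270/7

Extreme points and Z = -2a + 10b:
  (0, 50/9) → Z = 500/9
  (0, 227/7) → Z = 2270/7
  (50/9, 0) → Z = -100/9
  (227/10, 0) → Z = -227/5

The optimum lies where a = 0 and -10a - 7b = -227.
Solving simultaneously gives a = 0, b = 227/7.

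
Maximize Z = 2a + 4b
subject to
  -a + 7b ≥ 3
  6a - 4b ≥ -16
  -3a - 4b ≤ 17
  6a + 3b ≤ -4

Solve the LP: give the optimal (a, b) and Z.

Corner points and Z = 2a + 4b:
  (-50/19, 1/19) → Z = -96/19
  (-37/45, 14/45) → Z = -2/5
  (-32/21, 12/7) → Z = 80/21

a = -32/21, b = 12/7, maximum Z = 80/21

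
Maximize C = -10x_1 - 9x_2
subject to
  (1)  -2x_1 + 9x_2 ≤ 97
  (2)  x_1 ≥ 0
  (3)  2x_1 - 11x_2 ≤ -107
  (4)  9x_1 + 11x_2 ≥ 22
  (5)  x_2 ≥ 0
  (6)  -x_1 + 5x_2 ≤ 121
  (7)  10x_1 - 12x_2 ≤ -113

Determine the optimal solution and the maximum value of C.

The optimum lies where x_1 = 0 and 2x_1 - 11x_2 = -107.
Solving simultaneously gives x_1 = 0, x_2 = 107/11.

x_1 = 0, x_2 = 107/11, maximum C = -963/11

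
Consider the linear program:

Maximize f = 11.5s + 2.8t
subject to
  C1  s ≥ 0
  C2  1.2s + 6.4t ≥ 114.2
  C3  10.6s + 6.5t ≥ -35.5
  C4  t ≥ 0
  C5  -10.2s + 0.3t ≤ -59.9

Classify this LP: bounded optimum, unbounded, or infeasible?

From the feasible point (571/6, 0), moving in the direction (0.3, 10.2) keeps every constraint satisfied while f increases without bound.

unbounded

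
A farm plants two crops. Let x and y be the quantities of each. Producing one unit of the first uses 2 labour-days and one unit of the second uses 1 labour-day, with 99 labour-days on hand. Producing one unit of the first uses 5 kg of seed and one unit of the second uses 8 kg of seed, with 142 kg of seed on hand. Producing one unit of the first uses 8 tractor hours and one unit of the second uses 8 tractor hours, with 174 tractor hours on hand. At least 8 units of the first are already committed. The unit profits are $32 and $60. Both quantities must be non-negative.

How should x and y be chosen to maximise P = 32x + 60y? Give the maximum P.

x = 8, y = 51/4, maximum P = 1021

Vertices and P = 32x + 60y:
  (87/4, 0) → P = 696
  (8, 0) → P = 256
  (32/3, 133/12) → P = 3019/3
  (8, 51/4) → P = 1021

At the optimal vertex, 5x + 8y = 142 and x = 8.
Solving simultaneously gives x = 8, y = 51/4.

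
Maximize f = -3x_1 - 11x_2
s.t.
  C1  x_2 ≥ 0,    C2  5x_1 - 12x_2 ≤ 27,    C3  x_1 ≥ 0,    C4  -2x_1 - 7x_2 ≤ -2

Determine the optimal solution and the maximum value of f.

x_1 = 1, x_2 = 0, maximum f = -3

The feasible region is unbounded (it extends along (0, 1), (12, 5)), but f strictly decreases along every unbounded feasible direction, so there is no improving ray and the maximum is attained at a vertex.

The optimum lies where x_2 = 0 and -2x_1 - 7x_2 = -2.
Solving simultaneously gives x_1 = 1, x_2 = 0.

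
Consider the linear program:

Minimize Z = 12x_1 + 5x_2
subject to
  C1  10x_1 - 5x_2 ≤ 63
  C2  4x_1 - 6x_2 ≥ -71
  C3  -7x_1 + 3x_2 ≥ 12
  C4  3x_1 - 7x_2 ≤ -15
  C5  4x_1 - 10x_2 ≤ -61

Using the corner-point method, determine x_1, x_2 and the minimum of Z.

x_1 = -43/2, x_2 = -5/2, minimum Z = -541/2

Vertices and Z = 12x_1 + 5x_2:
  (47/10, 449/30) → Z = 3937/30
  (-43/2, -5/2) → Z = -541/2
  (63/58, 379/58) → Z = 2651/58

The optimum lies where 4x_1 - 6x_2 = -71 and 4x_1 - 10x_2 = -61.
Solving simultaneously gives x_1 = -43/2, x_2 = -5/2.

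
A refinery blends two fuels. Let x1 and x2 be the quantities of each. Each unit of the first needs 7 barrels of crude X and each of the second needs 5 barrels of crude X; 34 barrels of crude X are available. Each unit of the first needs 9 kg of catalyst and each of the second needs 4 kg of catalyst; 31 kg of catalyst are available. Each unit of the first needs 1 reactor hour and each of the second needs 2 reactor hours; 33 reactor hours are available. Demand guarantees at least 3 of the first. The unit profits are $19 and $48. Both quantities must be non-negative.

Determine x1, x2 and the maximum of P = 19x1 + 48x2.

At the optimal vertex, 9x1 + 4x2 = 31 and x1 = 3.
Solving simultaneously gives x1 = 3, x2 = 1.

x1 = 3, x2 = 1, maximum P = 105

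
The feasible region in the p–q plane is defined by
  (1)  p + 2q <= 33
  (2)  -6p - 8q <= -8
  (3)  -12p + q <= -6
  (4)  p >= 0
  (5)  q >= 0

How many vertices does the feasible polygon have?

4

The feasible vertices (each the meet of two boundaries and inside every other half-plane) are:
  (9/5, 78/5)
  (33, 0)
  (28/51, 10/17)
  (4/3, 0)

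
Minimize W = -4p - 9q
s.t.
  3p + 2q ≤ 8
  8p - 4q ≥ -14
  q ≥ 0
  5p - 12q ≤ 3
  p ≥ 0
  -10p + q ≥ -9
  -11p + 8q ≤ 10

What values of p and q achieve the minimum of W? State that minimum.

Corner points and W = -4p - 9q:
  (26/23, 53/23) → W = -581/23
  (22/23, 59/23) → W = -619/23
  (3/5, 0) → W = -12/5
  (0, 0) → W = 0
  (21/23, 3/23) → W = -111/23
  (0, 5/4) → W = -45/4

At the optimal vertex, 3p + 2q = 8 and -11p + 8q = 10.
Solving simultaneously gives p = 22/23, q = 59/23.

p = 22/23, q = 59/23, minimum W = -619/23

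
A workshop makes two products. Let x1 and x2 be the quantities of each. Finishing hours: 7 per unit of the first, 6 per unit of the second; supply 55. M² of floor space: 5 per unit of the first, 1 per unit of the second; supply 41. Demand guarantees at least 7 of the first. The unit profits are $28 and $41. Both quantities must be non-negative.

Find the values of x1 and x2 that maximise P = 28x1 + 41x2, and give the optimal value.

x1 = 7, x2 = 1, maximum P = 237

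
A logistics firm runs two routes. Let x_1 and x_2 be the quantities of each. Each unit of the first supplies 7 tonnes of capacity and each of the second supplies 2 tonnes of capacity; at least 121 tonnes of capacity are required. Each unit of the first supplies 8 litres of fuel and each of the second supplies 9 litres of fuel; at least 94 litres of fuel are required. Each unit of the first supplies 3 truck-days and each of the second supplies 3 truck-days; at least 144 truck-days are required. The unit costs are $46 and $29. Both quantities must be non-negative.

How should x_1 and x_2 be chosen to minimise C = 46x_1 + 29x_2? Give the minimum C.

x_1 = 5, x_2 = 43, minimum C = 1477

The feasible region is unbounded (it extends along (0, 1), (1, 0)), but C strictly increases along every unbounded feasible direction, so there is no improving ray and the minimum is attained at a vertex.

At the optimal vertex, 7x_1 + 2x_2 = 121 and 3x_1 + 3x_2 = 144.
Solving simultaneously gives x_1 = 5, x_2 = 43.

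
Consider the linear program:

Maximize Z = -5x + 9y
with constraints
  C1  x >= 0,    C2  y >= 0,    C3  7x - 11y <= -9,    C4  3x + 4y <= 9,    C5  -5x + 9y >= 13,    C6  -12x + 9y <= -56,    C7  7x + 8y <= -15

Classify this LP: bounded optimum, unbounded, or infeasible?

infeasible

The boundaries -12x + 9y = -56 and 7x + 8y = -15 meet at (313/159, -572/159), but that point violates y ≥ 0. Every candidate vertex is excluded by some other constraint, so the feasible region is empty.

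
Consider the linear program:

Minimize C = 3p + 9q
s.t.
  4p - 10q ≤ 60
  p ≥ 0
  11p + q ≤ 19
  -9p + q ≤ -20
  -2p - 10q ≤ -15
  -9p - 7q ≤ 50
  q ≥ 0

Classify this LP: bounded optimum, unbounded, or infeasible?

infeasible

The boundaries 4p - 10q = 60 and q = 0 meet at (15, 0), but that point violates 11p + q ≤ 19. Every candidate vertex is excluded by some other constraint, so the feasible region is empty.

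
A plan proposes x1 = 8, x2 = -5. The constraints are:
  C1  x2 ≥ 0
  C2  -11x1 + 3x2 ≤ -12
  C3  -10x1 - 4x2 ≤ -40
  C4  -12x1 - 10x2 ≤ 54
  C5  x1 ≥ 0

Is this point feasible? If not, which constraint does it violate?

not feasible — violates C1

Constraint C1: x2 = -5, which is not ≥ 0. All other constraints are satisfied.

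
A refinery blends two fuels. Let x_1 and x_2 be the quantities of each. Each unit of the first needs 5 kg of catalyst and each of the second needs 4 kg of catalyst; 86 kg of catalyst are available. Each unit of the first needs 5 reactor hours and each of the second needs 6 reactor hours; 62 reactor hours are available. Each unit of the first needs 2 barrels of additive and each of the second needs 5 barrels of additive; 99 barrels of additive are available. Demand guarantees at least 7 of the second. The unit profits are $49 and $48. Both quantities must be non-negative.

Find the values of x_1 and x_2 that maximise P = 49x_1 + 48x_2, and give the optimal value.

x_1 = 4, x_2 = 7, maximum P = 532

Corner points and P = 49x_1 + 48x_2:
  (0, 31/3) → P = 496
  (0, 7) → P = 336
  (4, 7) → P = 532

The optimum lies where 5x_1 + 6x_2 = 62 and x_2 = 7.
Solving simultaneously gives x_1 = 4, x_2 = 7.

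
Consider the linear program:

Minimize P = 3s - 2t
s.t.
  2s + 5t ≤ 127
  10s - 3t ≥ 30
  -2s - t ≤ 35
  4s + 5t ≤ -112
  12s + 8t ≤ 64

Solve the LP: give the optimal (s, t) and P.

s = -3, t = -20, minimum P = 31

Vertices and P = 3s - 2t:
  (-75/16, -205/8) → P = 595/16
  (-3, -20) → P = 31
  (304/7, -400/7) → P = 1712/7
The feasible region is unbounded (it extends along (2, -3), (1, -2)), but P strictly increases along every unbounded feasible direction, so there is no improving ray and the minimum is attained at a vertex.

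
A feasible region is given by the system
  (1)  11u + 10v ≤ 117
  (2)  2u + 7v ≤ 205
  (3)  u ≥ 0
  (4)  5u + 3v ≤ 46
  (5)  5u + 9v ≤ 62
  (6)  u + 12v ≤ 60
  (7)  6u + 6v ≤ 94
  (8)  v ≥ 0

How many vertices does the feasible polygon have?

The feasible vertices (each the meet of two boundaries and inside every other half-plane) are:
  (0, 5)
  (0, 0)
  (38/5, 8/3)
  (46/5, 0)
  (4, 14/3)

5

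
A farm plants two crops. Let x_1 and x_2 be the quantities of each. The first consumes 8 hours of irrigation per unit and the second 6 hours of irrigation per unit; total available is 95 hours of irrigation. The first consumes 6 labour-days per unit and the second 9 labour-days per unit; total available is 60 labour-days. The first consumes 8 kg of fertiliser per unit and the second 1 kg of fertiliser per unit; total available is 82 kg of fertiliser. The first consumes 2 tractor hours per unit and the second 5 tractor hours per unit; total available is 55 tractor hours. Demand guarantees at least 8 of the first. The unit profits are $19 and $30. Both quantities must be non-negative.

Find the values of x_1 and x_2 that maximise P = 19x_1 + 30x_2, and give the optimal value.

x_1 = 8, x_2 = 4/3, maximum P = 192

Vertices and P = 19x_1 + 30x_2:
  (10, 0) → P = 190
  (8, 0) → P = 152
  (8, 4/3) → P = 192

At the optimal vertex, 6x_1 + 9x_2 = 60 and x_1 = 8.
Solving simultaneously gives x_1 = 8, x_2 = 4/3.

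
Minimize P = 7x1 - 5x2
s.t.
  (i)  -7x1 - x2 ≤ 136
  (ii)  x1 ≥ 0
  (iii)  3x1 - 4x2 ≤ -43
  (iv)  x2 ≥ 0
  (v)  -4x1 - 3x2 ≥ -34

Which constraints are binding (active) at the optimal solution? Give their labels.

Feasible corners and P = 7x1 - 5x2:
  (0, 43/4) → P = -215/4
  (0, 34/3) → P = -170/3
  (7/25, 274/25) → P = -1321/25

The minimum is at (0, 34/3). Substituting into each constraint, equality holds for (ii) and (v); the remaining constraints have slack.

(ii) and (v)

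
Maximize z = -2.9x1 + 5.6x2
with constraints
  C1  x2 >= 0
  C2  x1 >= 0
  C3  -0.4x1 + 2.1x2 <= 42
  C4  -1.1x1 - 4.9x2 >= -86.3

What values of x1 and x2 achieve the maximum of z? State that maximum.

x1 = 0, x2 = 863/49, maximum z = 3452/35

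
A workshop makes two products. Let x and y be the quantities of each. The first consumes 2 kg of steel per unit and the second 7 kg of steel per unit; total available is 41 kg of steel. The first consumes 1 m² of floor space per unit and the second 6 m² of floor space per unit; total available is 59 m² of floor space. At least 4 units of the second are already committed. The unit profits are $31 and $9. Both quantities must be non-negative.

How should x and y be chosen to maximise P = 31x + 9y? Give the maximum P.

x = 13/2, y = 4, maximum P = 475/2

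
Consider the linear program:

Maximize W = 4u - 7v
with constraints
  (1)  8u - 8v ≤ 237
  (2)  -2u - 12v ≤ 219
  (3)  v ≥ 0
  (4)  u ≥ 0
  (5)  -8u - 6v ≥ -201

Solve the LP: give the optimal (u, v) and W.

Feasible corners and W = 4u - 7v:
  (0, 0) → W = 0
  (201/8, 0) → W = 201/2
  (0, 67/2) → W = -469/2

At the optimal vertex, v = 0 and -8u - 6v = -201.
Solving simultaneously gives u = 201/8, v = 0.

u = 201/8, v = 0, maximum W = 201/2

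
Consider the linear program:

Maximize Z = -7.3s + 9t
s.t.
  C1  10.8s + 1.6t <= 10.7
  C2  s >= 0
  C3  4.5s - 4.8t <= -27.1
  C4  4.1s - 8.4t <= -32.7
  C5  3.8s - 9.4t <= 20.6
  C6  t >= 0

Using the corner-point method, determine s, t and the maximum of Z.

s = 0, t = 6.6875, maximum Z = 60.1875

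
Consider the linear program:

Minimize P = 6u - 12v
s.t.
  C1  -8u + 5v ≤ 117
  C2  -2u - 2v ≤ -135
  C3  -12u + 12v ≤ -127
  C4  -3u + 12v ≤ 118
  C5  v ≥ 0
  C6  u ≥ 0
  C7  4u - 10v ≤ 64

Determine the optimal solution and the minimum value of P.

u = 692/15, v = 641/30, minimum P = 102/5

Extreme points and P = 6u - 12v:
  (692/15, 641/30) → P = 102/5
  (739/14, 103/7) → P = 981/7
  (974/9, 332/9) → P = 620/3

The optimum lies where -2u - 2v = -135 and -3u + 12v = 118.
Solving simultaneously gives u = 692/15, v = 641/30.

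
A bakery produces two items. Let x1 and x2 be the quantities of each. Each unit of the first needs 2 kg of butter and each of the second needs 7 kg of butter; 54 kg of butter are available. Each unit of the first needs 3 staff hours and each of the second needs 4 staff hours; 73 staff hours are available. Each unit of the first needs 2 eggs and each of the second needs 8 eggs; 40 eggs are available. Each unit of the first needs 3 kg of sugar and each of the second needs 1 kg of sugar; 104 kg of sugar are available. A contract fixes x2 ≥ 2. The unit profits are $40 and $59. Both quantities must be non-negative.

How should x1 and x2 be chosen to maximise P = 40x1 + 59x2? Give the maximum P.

x1 = 12, x2 = 2, maximum P = 598

Feasible corners and P = 40x1 + 59x2:
  (0, 5) → P = 295
  (0, 2) → P = 118
  (12, 2) → P = 598

The optimum lies where 2x1 + 8x2 = 40 and x2 = 2.
Solving simultaneously gives x1 = 12, x2 = 2.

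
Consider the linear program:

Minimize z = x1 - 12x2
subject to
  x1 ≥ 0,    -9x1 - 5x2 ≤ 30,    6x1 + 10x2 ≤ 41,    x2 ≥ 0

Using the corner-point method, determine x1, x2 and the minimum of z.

Vertices and z = x1 - 12x2:
  (0, 41/10) → z = -246/5
  (0, 0) → z = 0
  (41/6, 0) → z = 41/6

x1 = 0, x2 = 41/10, minimum z = -246/5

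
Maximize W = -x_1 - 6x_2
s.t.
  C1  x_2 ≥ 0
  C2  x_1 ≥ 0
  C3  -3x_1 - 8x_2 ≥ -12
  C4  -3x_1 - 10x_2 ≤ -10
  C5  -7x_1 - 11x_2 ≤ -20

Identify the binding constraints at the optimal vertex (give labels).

C1 and C4

Vertices and W = -x_1 - 6x_2:
  (4, 0) → W = -4
  (10/3, 0) → W = -10/3
  (28/23, 24/23) → W = -172/23
  (90/37, 10/37) → W = -150/37

The maximum is at (10/3, 0). Substituting into each constraint, equality holds for C1 and C4; the remaining constraints have slack.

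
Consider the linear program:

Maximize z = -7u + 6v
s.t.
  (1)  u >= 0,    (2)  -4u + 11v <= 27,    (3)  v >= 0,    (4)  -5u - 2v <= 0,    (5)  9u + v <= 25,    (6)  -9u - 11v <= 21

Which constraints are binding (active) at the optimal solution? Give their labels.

Corner points and z = -7u + 6v:
  (0, 27/11) → z = 162/11
  (0, 0) → z = 0
  (248/103, 343/103) → z = 322/103
  (25/9, 0) → z = -175/9

The maximum is at (0, 27/11). Substituting into each constraint, equality holds for (1) and (2); the remaining constraints have slack.

(1) and (2)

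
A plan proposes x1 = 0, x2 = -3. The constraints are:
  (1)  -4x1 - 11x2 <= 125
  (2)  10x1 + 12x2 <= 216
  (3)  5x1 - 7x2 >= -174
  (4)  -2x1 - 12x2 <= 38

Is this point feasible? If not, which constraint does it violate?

(1): 33 ≤ 125 ✓
(2): -36 ≤ 216 ✓
(3): 21 ≥ -174 ✓
(4): 36 ≤ 38 ✓

feasible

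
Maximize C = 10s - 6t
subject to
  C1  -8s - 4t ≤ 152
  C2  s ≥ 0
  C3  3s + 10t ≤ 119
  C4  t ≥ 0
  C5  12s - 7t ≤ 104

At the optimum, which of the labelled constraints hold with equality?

C4 and C5

Vertices and C = 10s - 6t:
  (0, 119/10) → C = -357/5
  (0, 0) → C = 0
  (1873/141, 372/47) → C = 12034/141
  (26/3, 0) → C = 260/3

The maximum is at (26/3, 0). Substituting into each constraint, equality holds for C4 and C5; the remaining constraints have slack.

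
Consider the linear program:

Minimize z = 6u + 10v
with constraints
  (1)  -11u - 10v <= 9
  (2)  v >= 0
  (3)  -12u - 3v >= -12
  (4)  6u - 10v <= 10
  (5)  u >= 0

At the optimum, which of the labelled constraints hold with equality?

Corner points and z = 6u + 10v:
  (1, 0) → z = 6
  (0, 0) → z = 0
  (0, 4) → z = 40

The minimum is at (0, 0). Substituting into each constraint, equality holds for (2) and (5); the remaining constraints have slack.

(2) and (5)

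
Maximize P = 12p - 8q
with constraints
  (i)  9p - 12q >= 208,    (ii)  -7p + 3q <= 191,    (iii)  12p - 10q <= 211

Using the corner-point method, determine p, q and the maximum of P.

p = 226/27, q = -199/18, maximum P = 1700/9

Feasible corners and P = 12p - 8q:
  (-972/19, -3175/57) → P = -9592/57
  (226/27, -199/18) → P = 1700/9
  (-2543/34, -3769/34) → P = -182/17

At the optimal vertex, 9p - 12q = 208 and 12p - 10q = 211.
Solving simultaneously gives p = 226/27, q = -199/18.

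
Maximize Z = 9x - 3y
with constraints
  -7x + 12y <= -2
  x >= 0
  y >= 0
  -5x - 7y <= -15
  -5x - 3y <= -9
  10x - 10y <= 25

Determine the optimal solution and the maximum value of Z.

x = 28/5, y = 31/10, maximum Z = 411/10

Vertices and Z = 9x - 3y:
  (194/109, 95/109) → Z = 1461/109
  (28/5, 31/10) → Z = 411/10
  (65/24, 5/24) → Z = 95/4

The optimum lies where -7x + 12y = -2 and 10x - 10y = 25.
Solving simultaneously gives x = 28/5, y = 31/10.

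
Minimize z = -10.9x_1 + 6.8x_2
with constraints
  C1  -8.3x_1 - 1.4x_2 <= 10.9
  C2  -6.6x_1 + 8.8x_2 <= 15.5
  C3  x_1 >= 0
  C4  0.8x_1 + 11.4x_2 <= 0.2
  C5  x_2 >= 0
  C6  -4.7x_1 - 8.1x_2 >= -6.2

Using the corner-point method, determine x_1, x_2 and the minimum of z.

x_1 = 0.25, x_2 = 0, minimum z = -2.725

Extreme points and z = -10.9x_1 + 6.8x_2:
  (0, 1/57) → z = 34/285
  (0, 0) → z = 0
  (1/4, 0) → z = -109/40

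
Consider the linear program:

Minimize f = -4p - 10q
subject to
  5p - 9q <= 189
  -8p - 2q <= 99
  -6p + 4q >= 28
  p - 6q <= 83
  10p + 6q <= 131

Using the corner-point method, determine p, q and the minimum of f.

Feasible corners and f = -4p - 10q:
  (-113/11, -185/22) → f = 1377/11
  (-214/7, 1019/14) → f = -4239/7
  (89/19, 533/38) → f = -159

The optimum lies where -8p - 2q = 99 and 10p + 6q = 131.
Solving simultaneously gives p = -214/7, q = 1019/14.

p = -214/7, q = 1019/14, minimum f = -4239/7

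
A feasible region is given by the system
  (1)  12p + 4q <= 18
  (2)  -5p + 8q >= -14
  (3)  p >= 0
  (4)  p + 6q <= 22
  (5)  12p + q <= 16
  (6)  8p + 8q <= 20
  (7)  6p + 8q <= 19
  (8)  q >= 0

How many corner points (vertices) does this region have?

Intersecting each pair of boundary lines and keeping only the points that satisfy every inequality leaves:
  (23/18, 2/3)
  (1, 3/2)
  (0, 19/8)
  (0, 0)
  (4/3, 0)
  (1/2, 2)

6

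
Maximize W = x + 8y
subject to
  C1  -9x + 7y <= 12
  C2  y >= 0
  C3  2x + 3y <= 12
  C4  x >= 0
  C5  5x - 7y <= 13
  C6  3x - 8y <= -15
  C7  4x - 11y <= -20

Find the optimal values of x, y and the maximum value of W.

x = 48/41, y = 132/41, maximum W = 1104/41

Corner points and W = x + 8y:
  (48/41, 132/41) → W = 1104/41
  (3/17, 33/17) → W = 267/17
  (51/25, 66/25) → W = 579/25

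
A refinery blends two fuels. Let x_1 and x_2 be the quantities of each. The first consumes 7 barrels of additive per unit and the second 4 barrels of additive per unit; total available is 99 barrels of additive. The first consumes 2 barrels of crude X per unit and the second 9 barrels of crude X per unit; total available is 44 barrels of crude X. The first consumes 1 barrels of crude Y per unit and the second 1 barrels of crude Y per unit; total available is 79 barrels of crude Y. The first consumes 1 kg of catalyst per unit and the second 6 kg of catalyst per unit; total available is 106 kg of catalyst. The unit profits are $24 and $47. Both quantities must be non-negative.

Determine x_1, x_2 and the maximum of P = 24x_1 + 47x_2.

x_1 = 13, x_2 = 2, maximum P = 406

Extreme points and P = 24x_1 + 47x_2:
  (0, 0) → P = 0
  (0, 44/9) → P = 2068/9
  (99/7, 0) → P = 2376/7
  (13, 2) → P = 406

At the optimal vertex, 7x_1 + 4x_2 = 99 and 2x_1 + 9x_2 = 44.
Solving simultaneously gives x_1 = 13, x_2 = 2.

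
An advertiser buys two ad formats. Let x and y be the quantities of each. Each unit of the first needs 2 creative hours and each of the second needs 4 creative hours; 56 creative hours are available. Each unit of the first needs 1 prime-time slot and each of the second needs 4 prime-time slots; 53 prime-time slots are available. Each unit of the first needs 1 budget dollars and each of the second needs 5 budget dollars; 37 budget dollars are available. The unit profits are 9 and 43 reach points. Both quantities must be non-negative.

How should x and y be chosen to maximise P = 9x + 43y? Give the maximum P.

x = 22, y = 3, maximum P = 327

Extreme points and P = 9x + 43y:
  (0, 0) → P = 0
  (0, 37/5) → P = 1591/5
  (28, 0) → P = 252
  (22, 3) → P = 327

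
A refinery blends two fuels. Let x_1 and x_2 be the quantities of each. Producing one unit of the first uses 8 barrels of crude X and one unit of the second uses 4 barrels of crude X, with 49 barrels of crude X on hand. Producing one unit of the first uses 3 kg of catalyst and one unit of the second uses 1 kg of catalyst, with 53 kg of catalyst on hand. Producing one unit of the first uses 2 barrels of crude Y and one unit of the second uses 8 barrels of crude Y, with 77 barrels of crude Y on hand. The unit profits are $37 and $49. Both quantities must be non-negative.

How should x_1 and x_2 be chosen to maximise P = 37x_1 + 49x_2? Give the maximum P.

x_1 = 3/2, x_2 = 37/4, maximum P = 2035/4

Extreme points and P = 37x_1 + 49x_2:
  (0, 0) → P = 0
  (0, 77/8) → P = 3773/8
  (49/8, 0) → P = 1813/8
  (3/2, 37/4) → P = 2035/4

The optimum lies where 8x_1 + 4x_2 = 49 and 2x_1 + 8x_2 = 77.
Solving simultaneously gives x_1 = 3/2, x_2 = 37/4.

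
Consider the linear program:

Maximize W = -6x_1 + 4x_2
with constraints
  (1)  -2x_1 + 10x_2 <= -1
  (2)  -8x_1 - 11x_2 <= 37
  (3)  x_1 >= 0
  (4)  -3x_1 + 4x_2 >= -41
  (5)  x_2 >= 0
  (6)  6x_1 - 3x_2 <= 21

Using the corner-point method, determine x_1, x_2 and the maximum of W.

Vertices and W = -6x_1 + 4x_2:
  (1/2, 0) → W = -3
  (23/6, 2/3) → W = -61/3
  (7/2, 0) → W = -21

x_1 = 1/2, x_2 = 0, maximum W = -3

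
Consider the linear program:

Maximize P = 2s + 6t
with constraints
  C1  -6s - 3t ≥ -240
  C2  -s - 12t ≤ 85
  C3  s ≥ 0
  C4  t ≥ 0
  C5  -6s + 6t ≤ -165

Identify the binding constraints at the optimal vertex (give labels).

C1 and C5

Feasible corners and P = 2s + 6t:
  (40, 0) → P = 80
  (215/6, 25/3) → P = 365/3
  (55/2, 0) → P = 55

The maximum is at (215/6, 25/3). Substituting into each constraint, equality holds for C1 and C5; the remaining constraints have slack.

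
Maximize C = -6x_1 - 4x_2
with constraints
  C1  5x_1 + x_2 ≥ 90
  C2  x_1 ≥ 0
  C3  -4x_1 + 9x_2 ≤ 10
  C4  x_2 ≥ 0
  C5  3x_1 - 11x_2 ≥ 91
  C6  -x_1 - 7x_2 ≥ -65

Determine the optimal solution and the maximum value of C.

Vertices and C = -6x_1 - 4x_2:
  (91/3, 0) → C = -182
  (65, 0) → C = -390
  (169/4, 13/4) → C = -533/2

x_1 = 91/3, x_2 = 0, maximum C = -182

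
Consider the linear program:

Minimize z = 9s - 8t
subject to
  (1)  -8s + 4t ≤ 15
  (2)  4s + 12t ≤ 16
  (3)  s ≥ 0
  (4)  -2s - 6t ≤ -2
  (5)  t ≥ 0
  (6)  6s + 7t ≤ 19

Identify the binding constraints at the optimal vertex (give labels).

Vertices and z = 9s - 8t:
  (0, 4/3) → z = -32/3
  (29/11, 5/11) → z = 221/11
  (0, 1/3) → z = -8/3
  (1, 0) → z = 9
  (19/6, 0) → z = 57/2

The minimum is at (0, 4/3). Substituting into each constraint, equality holds for (2) and (3); the remaining constraints have slack.

(2) and (3)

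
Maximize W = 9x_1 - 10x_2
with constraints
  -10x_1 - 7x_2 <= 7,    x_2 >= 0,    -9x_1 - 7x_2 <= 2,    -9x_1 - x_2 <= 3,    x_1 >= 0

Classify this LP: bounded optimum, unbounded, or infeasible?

unbounded

From the feasible point (0, 0), moving in the direction (1, 0) keeps every constraint satisfied while W increases without bound.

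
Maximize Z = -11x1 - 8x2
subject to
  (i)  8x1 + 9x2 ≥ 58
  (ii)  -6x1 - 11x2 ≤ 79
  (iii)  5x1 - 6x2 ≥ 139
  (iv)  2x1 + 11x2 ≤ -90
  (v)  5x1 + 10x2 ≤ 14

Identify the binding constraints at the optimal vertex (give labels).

Vertices and Z = -11x1 - 8x2:
  (1349/34, -490/17) → Z = -6999/34
  (724/35, -418/35) → Z = -132
  (1054/35, -478/35) → Z = -222
The feasible region is unbounded (it extends along (2, -1), (11, -6)), but Z strictly decreases along every unbounded feasible direction, so there is no improving ray and the maximum is attained at a vertex.

The maximum is at (724/35, -418/35). Substituting into each constraint, equality holds for (i) and (iv); the remaining constraints have slack.

(i) and (iv)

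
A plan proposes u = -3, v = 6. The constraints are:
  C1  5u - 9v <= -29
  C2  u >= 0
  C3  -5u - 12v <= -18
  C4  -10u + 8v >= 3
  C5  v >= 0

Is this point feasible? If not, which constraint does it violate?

Constraint C2: u = -3, which is not ≥ 0. All other constraints are satisfied.

not feasible — violates C2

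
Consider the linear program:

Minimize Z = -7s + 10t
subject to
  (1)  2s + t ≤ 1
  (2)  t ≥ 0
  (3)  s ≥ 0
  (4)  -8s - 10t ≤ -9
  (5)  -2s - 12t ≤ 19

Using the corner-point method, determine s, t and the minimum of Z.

Feasible corners and Z = -7s + 10t:
  (0, 1) → Z = 10
  (1/12, 5/6) → Z = 31/4
  (0, 9/10) → Z = 9

At the optimal vertex, 2s + t = 1 and -8s - 10t = -9.
Solving simultaneously gives s = 1/12, t = 5/6.

s = 1/12, t = 5/6, minimum Z = 31/4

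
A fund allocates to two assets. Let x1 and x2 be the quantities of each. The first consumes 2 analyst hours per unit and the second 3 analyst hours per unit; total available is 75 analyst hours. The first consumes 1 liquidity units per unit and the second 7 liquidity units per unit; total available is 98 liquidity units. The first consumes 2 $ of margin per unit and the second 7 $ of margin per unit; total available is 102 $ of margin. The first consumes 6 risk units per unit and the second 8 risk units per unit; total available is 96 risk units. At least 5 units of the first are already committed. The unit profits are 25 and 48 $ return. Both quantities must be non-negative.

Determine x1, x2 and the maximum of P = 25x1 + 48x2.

x1 = 5, x2 = 33/4, maximum P = 521

Vertices and P = 25x1 + 48x2:
  (16, 0) → P = 400
  (5, 0) → P = 125
  (5, 33/4) → P = 521

The optimum lies where 6x1 + 8x2 = 96 and x1 = 5.
Solving simultaneously gives x1 = 5, x2 = 33/4.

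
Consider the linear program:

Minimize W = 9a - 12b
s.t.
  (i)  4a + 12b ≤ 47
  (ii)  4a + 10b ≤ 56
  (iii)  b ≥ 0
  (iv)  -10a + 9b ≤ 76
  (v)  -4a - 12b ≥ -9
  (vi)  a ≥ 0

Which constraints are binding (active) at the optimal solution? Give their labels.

(v) and (vi)

Extreme points and W = 9a - 12b:
  (9/4, 0) → W = 81/4
  (0, 0) → W = 0
  (0, 3/4) → W = -9

The minimum is at (0, 3/4). Substituting into each constraint, equality holds for (v) and (vi); the remaining constraints have slack.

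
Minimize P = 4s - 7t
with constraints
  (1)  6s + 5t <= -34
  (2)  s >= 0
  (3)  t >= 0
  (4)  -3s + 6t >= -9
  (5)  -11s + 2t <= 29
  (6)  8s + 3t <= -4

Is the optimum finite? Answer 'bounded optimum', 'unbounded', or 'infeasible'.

infeasible

The boundaries -11s + 2t = 29 and 8s + 3t = -4 meet at (-95/49, 188/49), but that point violates 6s + 5t ≤ -34. Every candidate vertex is excluded by some other constraint, so the feasible region is empty.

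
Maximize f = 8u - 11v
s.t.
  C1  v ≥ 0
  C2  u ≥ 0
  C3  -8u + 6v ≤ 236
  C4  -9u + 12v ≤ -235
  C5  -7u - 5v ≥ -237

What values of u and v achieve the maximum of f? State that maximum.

u = 237/7, v = 0, maximum f = 1896/7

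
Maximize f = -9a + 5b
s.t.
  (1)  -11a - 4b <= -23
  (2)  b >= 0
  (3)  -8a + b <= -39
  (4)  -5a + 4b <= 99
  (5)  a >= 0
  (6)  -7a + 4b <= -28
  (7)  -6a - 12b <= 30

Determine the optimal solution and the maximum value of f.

a = 128/25, b = 49/25, maximum f = -907/25

Extreme points and f = -9a + 5b:
  (39/8, 0) → f = -351/8
  (128/25, 49/25) → f = -907/25
  (127/2, 833/8) → f = -407/8
The feasible region is unbounded (it extends along (4, 5), (1, 0)), but f strictly decreases along every unbounded feasible direction, so there is no improving ray and the maximum is attained at a vertex.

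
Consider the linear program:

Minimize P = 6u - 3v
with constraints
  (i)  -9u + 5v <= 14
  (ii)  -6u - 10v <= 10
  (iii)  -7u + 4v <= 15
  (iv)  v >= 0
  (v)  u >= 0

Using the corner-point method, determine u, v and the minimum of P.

u = 0, v = 14/5, minimum P = -42/5

Feasible corners and P = 6u - 3v:
  (19, 37) → P = 3
  (0, 14/5) → P = -42/5
  (0, 0) → P = 0
The feasible region is unbounded (it extends along (1, 0), (4, 7)), but P strictly increases along every unbounded feasible direction, so there is no improving ray and the minimum is attained at a vertex.

At the optimal vertex, -9u + 5v = 14 and u = 0.
Solving simultaneously gives u = 0, v = 14/5.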